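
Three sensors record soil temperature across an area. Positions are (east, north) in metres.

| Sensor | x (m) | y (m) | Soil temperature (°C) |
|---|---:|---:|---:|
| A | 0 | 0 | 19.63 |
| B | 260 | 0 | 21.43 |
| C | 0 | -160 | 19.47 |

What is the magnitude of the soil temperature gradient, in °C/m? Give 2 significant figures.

0.0070 °C/m

∂T/∂x = (21.43 − 19.63) / (260 − 0) = +0.006923
∂T/∂y = (19.47 − 19.63) / (-160 − 0) = +0.001000
|∇f| = √(0.006923² + 0.001000²) = 0.006995 °C/m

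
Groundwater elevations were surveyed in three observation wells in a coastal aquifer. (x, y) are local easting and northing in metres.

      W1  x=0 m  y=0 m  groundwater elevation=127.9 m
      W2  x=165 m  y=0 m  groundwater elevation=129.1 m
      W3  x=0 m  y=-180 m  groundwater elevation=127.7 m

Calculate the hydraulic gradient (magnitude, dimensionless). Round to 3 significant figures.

0.00736

∂h/∂x = (129.1 − 127.9) / (165 − 0) = +0.007273
∂h/∂y = (127.7 − 127.9) / (-180 − 0) = +0.001111
|∇h| = √(0.007273² + 0.001111²) = 0.007357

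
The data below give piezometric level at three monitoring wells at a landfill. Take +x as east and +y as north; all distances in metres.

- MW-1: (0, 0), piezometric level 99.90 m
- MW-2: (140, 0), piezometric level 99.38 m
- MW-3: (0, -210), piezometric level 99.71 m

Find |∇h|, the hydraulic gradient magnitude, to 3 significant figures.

∂h/∂x = (99.38 − 99.90) / (140 − 0) = -0.003714
∂h/∂y = (99.71 − 99.90) / (-210 − 0) = +0.0009048
|∇h| = √(-0.003714² + 0.0009048²) = 0.003823

0.00382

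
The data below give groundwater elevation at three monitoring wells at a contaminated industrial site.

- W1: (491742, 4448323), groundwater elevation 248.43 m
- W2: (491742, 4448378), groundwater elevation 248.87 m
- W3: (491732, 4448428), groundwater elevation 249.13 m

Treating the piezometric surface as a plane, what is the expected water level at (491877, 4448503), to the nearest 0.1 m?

251.8 m

With h = a·x + b·y + c and W1 as origin, the differences give:
  0·a + 55·b = +0.44
  (-10)·a + 105·b = +0.70
Eliminate b (×105 and ×55, subtract): 550·a = 7.700 → a = ∂h/∂x = +0.01400
Back-substitute: b = ∂h/∂y = +0.008000.
h(491877, 4448503) = 248.43 + (+0.01400)·(135) + (+0.008000)·(180) = 248.43 +1.890 +1.440 = 251.760 m.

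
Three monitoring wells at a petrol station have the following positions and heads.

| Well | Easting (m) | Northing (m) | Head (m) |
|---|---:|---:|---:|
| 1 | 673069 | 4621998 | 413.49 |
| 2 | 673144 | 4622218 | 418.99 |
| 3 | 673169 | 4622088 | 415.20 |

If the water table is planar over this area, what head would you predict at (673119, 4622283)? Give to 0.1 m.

Differences from 1: to 2 (Δx, Δy, Δh) = (75, 220, +5.50); to 3 = (100, 90, +1.71).
Solve a·Δx + b·Δy = Δh: det = 75·90 − 100·220 = -15250.
∂h/∂x = [(+5.50)·90 − (+1.71)·220] / -15250 = -0.007790
∂h/∂y = [75·(+1.71) − 100·(+5.50)] / -15250 = +0.02766
h(673119, 4622283) = 413.49 + (-0.007790)·(50) + (+0.02766)·(285) = 413.49 -0.390 +7.882 = 420.982 m.

421.0 m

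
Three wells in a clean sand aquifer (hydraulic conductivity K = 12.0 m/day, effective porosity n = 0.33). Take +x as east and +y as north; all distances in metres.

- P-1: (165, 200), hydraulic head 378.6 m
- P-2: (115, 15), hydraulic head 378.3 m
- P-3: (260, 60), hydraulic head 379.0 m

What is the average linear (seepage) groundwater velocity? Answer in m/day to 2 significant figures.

With h = a·x + b·y + c and P-1 as origin, the differences give:
  (-50)·a + (-185)·b = -0.3
  95·a + (-140)·b = +0.4
Eliminate b (×(-140) and ×(-185), subtract): 24575·a = 116.00 → a = ∂h/∂x = +0.004720
Back-substitute: b = ∂h/∂y = +0.0003459.
|∇h| = √(0.004720² + 0.0003459²) = 0.004733
Seepage velocity v = K·i/n = 12.0 × 0.004733 / 0.33 = 0.1721 m/day.

0.17 m/day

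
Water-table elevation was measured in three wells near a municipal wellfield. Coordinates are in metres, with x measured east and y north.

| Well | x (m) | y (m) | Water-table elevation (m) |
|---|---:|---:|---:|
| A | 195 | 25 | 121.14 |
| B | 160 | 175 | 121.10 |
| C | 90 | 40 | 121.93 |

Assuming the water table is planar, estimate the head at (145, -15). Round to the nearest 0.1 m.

Taking A as reference: B−A = (-35, 150, -0.04); C−A = (-105, 15, +0.79).
Determinant of the coordinate differences = (-35)·15 − (-105)·150 = 15225.
∂h/∂x = [(-0.04)·15 − (+0.79)·150] / 15225 = -0.007823
∂h/∂y = [(-35)·(+0.79) − (-105)·(-0.04)] / 15225 = -0.002092
h(145, -15) = 121.14 + (-0.007823)·(-50) + (-0.002092)·(-40) = 121.14 +0.391 +0.084 = 121.615 m.

121.6 m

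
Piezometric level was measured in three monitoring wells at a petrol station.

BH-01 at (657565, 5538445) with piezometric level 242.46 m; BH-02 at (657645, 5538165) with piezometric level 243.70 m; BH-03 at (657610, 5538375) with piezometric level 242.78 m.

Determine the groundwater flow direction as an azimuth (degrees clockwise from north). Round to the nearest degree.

Taking BH-01 as reference: BH-02−BH-01 = (80, -280, +1.24); BH-03−BH-01 = (45, -70, +0.32).
Solve a·Δx + b·Δy = Δh: det = 80·(-70) − 45·(-280) = 7000.
∂h/∂x = [(+1.24)·(-70) − (+0.32)·(-280)] / 7000 = +0.0004000
∂h/∂y = [80·(+0.32) − 45·(+1.24)] / 7000 = -0.004314
Flow direction (−∇h) has components (-0.0004000 E, +0.004314 N).
Azimuth = atan2(E, N) = atan2(-0.0004000, +0.004314) = 354.7° ≈ 355°.

355°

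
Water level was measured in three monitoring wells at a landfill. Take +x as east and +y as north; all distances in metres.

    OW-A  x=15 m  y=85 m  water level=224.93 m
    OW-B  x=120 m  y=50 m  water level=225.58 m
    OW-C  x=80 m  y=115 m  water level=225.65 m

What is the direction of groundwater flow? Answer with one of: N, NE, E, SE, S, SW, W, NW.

SW

Three-point gradient (reference OW-A): Δ to OW-B = (105, -35, +0.65), Δ to OW-C = (65, 30, +0.72).
∂h/∂x = +0.008240, ∂h/∂y = +0.006147 (det = 5425).
Flow = −∇h = (-0.008240 east, -0.006147 north), which points southwest.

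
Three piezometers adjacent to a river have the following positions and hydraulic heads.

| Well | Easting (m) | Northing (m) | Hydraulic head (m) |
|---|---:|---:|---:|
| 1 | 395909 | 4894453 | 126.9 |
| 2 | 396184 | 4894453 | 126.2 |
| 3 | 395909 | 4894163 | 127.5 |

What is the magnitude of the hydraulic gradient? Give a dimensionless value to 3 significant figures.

∂h/∂x = (126.2 − 126.9) / (396184 − 395909) = -0.002545
∂h/∂y = (127.5 − 126.9) / (4894163 − 4894453) = -0.002069
|∇h| = √(-0.002545² + -0.002069²) = 0.00328

0.00328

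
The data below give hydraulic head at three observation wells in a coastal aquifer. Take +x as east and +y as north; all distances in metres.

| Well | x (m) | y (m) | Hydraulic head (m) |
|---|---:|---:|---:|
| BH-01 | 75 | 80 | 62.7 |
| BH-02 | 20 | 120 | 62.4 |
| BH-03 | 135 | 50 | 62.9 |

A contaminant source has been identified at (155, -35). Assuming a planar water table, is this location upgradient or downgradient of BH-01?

upgradient

With h = a·x + b·y + c and BH-01 as origin, the differences give:
  (-55)·a + 40·b = -0.3
  60·a + (-30)·b = +0.2
Eliminate b (×(-30) and ×40, subtract): -750·a = 1.00 → a = ∂h/∂x = -0.001333
Back-substitute: b = ∂h/∂y = -0.009333.
Head at (155, -35) = 62.7 + (-0.001333)·(80) + (-0.009333)·(-115) = 63.67 m.
That is higher than the 62.7 m at BH-01, so the point is upgradient.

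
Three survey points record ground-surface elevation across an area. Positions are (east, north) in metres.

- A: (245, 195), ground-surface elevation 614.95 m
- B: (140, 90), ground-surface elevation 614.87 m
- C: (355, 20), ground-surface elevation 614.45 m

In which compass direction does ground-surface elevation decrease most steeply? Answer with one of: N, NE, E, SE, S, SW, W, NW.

Differences from A: to B (Δx, Δy, Δh) = (-105, -105, -0.08); to C = (110, -175, -0.50).
Determinant of the coordinate differences = (-105)·(-175) − 110·(-105) = 29925.
∂z/∂x = [(-0.08)·(-175) − (-0.50)·(-105)] / 29925 = -0.001287
∂z/∂y = [(-105)·(-0.50) − 110·(-0.08)] / 29925 = +0.002048
Steepest decrease is along −∇f = (+0.001287 E, -0.002048 N) → southeast.

SE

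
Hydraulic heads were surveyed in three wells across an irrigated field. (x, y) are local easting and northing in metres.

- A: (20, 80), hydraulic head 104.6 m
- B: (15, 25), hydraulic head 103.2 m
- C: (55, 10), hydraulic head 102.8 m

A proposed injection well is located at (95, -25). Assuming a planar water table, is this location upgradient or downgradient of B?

Differences from A: to B (Δx, Δy, Δh) = (-5, -55, -1.4); to C = (35, -70, -1.8).
Determinant of the coordinate differences = (-5)·(-70) − 35·(-55) = 2275.
∂h/∂x = [(-1.4)·(-70) − (-1.8)·(-55)] / 2275 = -0.0004396
∂h/∂y = [(-5)·(-1.8) − 35·(-1.4)] / 2275 = +0.02549
Head at (95, -25) = 104.6 + (-0.0004396)·(75) + (+0.02549)·(-105) = 101.89 m.
That is lower than the 103.2 m at B, so the point is downgradient.

downgradient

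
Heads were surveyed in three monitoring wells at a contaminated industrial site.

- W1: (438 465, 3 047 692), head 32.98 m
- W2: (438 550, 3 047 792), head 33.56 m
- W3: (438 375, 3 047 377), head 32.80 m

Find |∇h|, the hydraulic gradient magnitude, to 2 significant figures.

0.0095

Differences from W1: to W2 (Δx, Δy, Δh) = (85, 100, +0.58); to W3 = (-90, -315, -0.18).
Solve a·Δx + b·Δy = Δh: det = 85·(-315) − (-90)·100 = -17775.
∂h/∂x = [(+0.58)·(-315) − (-0.18)·100] / -17775 = +0.009266
∂h/∂y = [85·(-0.18) − (-90)·(+0.58)] / -17775 = -0.002076
|∇h| = √(0.009266² + -0.002076²) = 0.009496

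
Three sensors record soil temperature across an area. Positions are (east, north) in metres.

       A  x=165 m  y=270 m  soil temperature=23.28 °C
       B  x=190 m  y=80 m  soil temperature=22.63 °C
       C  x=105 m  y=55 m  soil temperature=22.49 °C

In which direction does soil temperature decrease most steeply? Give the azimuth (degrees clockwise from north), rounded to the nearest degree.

With T = a·x + b·y + c and A as origin, the differences give:
  25·a + (-190)·b = -0.65
  (-60)·a + (-215)·b = -0.79
Eliminate b (×(-215) and ×(-190), subtract): -16775·a = -10.350 → a = ∂T/∂x = +0.0006170
Back-substitute: b = ∂T/∂y = +0.003502.
Steepest decrease is along −∇f: components (-0.0006170 E, -0.003502 N).
Azimuth = atan2(-0.0006170, -0.003502) = 190.0° ≈ 190°.

190°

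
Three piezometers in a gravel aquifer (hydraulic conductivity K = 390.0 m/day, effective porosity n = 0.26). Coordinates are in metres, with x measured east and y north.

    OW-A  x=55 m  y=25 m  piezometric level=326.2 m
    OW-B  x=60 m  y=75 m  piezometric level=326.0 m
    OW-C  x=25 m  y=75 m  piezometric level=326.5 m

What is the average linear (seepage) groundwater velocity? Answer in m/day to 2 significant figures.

Differences from OW-A: to OW-B (Δx, Δy, Δh) = (5, 50, -0.2); to OW-C = (-30, 50, +0.3).
Determinant of the coordinate differences = 5·50 − (-30)·50 = 1750.
∂h/∂x = [(-0.2)·50 − (+0.3)·50] / 1750 = -0.01429
∂h/∂y = [5·(+0.3) − (-30)·(-0.2)] / 1750 = -0.002571
|∇h| = √(-0.01429² + -0.002571²) = 0.01452
Seepage velocity v = K·i/n = 390.0 × 0.01452 / 0.26 = 21.78 m/day.

22 m/day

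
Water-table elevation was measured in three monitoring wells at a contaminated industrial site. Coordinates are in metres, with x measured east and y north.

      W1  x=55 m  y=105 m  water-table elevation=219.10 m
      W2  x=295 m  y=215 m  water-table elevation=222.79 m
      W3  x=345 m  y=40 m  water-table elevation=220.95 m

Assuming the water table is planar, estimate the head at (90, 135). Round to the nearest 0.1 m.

Differences from W1: to W2 (Δx, Δy, Δh) = (240, 110, +3.69); to W3 = (290, -65, +1.85).
Solve a·Δx + b·Δy = Δh: det = 240·(-65) − 290·110 = -47500.
∂h/∂x = [(+3.69)·(-65) − (+1.85)·110] / -47500 = +0.009334
∂h/∂y = [240·(+1.85) − 290·(+3.69)] / -47500 = +0.01318
h(90, 135) = 219.10 + (+0.009334)·(35) + (+0.01318)·(30) = 219.10 +0.327 +0.395 = 219.822 m.

219.8 m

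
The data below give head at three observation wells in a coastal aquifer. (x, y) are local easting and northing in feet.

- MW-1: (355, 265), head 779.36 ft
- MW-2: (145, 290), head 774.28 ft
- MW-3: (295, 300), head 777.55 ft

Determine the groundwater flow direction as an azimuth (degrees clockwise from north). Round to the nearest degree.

300°

Differences from MW-1: to MW-2 (Δx, Δy, Δh) = (-210, 25, -5.08); to MW-3 = (-60, 35, -1.81).
Solve a·Δx + b·Δy = Δh: det = (-210)·35 − (-60)·25 = -5850.
∂h/∂x = [(-5.08)·35 − (-1.81)·25] / -5850 = +0.02266
∂h/∂y = [(-210)·(-1.81) − (-60)·(-5.08)] / -5850 = -0.01287
Flow direction (−∇h) has components (-0.02266 E, +0.01287 N).
Azimuth = atan2(E, N) = atan2(-0.02266, +0.01287) = 299.6° ≈ 300°.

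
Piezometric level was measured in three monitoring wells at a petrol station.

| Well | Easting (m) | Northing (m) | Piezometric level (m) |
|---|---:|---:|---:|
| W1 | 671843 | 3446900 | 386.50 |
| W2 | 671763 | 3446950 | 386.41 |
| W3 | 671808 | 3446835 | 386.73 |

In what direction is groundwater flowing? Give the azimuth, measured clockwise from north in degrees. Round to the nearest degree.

015°

Differences from W1: to W2 (Δx, Δy, Δh) = (-80, 50, -0.09); to W3 = (-35, -65, +0.23).
Solve a·Δx + b·Δy = Δh: det = (-80)·(-65) − (-35)·50 = 6950.
∂h/∂x = [(-0.09)·(-65) − (+0.23)·50] / 6950 = -0.0008129
∂h/∂y = [(-80)·(+0.23) − (-35)·(-0.09)] / 6950 = -0.003101
Flow direction (−∇h) has components (+0.0008129 E, +0.003101 N).
Azimuth = atan2(E, N) = atan2(+0.0008129, +0.003101) = 14.7° ≈ 015°.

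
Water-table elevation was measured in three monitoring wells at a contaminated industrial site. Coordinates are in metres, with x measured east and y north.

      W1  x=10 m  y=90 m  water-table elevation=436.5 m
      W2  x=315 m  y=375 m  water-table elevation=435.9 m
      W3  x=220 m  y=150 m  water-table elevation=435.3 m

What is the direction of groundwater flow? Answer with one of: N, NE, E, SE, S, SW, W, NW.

SE

Taking W1 as reference: W2−W1 = (305, 285, -0.6); W3−W1 = (210, 60, -1.2).
Solve a·Δx + b·Δy = Δh: det = 305·60 − 210·285 = -41550.
∂h/∂x = [(-0.6)·60 − (-1.2)·285] / -41550 = -0.007365
∂h/∂y = [305·(-1.2) − 210·(-0.6)] / -41550 = +0.005776
Flow = −∇h = (+0.007365 east, -0.005776 north), which points southeast.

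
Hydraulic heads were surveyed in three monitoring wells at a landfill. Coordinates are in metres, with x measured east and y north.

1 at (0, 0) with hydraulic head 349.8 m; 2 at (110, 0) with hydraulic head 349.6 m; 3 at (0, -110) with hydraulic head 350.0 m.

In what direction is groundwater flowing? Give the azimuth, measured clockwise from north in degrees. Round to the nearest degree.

∂h/∂x = (349.6 − 349.8) / (110 − 0) = -0.001818
∂h/∂y = (350.0 − 349.8) / (-110 − 0) = -0.001818
Flow direction (−∇h) has components (+0.001818 E, +0.001818 N).
Azimuth = atan2(E, N) = atan2(+0.001818, +0.001818) = 45.0° ≈ 045°.

045°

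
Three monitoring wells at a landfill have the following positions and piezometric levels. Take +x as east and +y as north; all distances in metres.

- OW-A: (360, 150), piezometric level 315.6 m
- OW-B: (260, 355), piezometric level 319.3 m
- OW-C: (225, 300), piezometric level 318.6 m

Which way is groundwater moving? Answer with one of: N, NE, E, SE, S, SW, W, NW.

With h = a·x + b·y + c and OW-A as origin, the differences give:
  (-100)·a + 205·b = +3.7
  (-135)·a + 150·b = +3.0
Eliminate b (×150 and ×205, subtract): 12675·a = -60.00 → a = ∂h/∂x = -0.004734
Back-substitute: b = ∂h/∂y = +0.01574.
Flow = −∇h = (+0.004734 east, -0.01574 north), which points south.

S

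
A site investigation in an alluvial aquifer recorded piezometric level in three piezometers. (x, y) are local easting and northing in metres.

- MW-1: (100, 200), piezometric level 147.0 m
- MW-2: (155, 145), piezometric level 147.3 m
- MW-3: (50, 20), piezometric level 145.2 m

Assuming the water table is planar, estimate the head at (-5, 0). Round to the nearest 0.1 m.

144.4 m

Three-point gradient (reference MW-1): Δ to MW-2 = (55, -55, +0.3), Δ to MW-3 = (-50, -180, -1.8).
∂h/∂x = +0.01209, ∂h/∂y = +0.006640 (det = -12650).
h(-5, 0) = 147.0 + (+0.01209)·(-105) + (+0.006640)·(-200) = 147.0 -1.270 -1.328 = 144.402 m.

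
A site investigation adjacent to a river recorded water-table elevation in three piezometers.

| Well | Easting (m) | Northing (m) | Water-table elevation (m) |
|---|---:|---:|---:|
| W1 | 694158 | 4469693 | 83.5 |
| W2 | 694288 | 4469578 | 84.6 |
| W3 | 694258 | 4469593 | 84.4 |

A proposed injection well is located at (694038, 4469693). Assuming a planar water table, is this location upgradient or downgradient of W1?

Differences from W1: to W2 (Δx, Δy, Δh) = (130, -115, +1.1); to W3 = (100, -100, +0.9).
Solve a·Δx + b·Δy = Δh: det = 130·(-100) − 100·(-115) = -1500.
∂h/∂x = [(+1.1)·(-100) − (+0.9)·(-115)] / -1500 = +0.004333
∂h/∂y = [130·(+0.9) − 100·(+1.1)] / -1500 = -0.004667
Head at (694038, 4469693) = 83.5 + (+0.004333)·(-120) + (-0.004667)·(0) = 82.98 m.
That is lower than the 83.5 m at W1, so the point is downgradient.

downgradient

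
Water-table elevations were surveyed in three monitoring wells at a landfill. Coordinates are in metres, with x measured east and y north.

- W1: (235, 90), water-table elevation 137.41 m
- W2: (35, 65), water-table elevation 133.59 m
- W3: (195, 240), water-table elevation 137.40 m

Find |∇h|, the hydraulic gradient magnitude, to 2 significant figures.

0.019

Differences from W1: to W2 (Δx, Δy, Δh) = (-200, -25, -3.82); to W3 = (-40, 150, -0.01).
Solve a·Δx + b·Δy = Δh: det = (-200)·150 − (-40)·(-25) = -31000.
∂h/∂x = [(-3.82)·150 − (-0.01)·(-25)] / -31000 = +0.01849
∂h/∂y = [(-200)·(-0.01) − (-40)·(-3.82)] / -31000 = +0.004865
|∇h| = √(0.01849² + 0.004865²) = 0.01912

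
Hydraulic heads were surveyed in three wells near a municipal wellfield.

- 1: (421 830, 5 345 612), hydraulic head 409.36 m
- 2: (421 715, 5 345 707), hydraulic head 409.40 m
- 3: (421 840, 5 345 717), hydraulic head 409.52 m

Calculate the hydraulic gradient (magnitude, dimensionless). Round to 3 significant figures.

Three-point gradient (reference 1): Δ to 2 = (-115, 95, +0.04), Δ to 3 = (10, 105, +0.16).
∂h/∂x = +0.0008445, ∂h/∂y = +0.001443 (det = -13025).
|∇h| = √(0.0008445² + 0.001443²) = 0.001672

0.00167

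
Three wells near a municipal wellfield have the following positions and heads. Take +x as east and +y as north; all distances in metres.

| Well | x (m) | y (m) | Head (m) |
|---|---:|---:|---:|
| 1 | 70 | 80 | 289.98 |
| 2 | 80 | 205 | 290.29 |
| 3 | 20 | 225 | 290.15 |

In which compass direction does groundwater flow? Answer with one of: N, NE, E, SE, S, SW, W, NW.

SW

Differences from 1: to 2 (Δx, Δy, Δh) = (10, 125, +0.31); to 3 = (-50, 145, +0.17).
Determinant of the coordinate differences = 10·145 − (-50)·125 = 7700.
∂h/∂x = [(+0.31)·145 − (+0.17)·125] / 7700 = +0.003078
∂h/∂y = [10·(+0.17) − (-50)·(+0.31)] / 7700 = +0.002234
Flow = −∇h = (-0.003078 east, -0.002234 north), which points southwest.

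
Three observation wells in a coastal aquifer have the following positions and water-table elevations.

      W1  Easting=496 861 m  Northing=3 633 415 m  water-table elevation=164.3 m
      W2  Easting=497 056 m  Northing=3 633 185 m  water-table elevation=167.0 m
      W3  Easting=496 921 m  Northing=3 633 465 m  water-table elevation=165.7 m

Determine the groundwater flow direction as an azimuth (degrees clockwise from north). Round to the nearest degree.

256°

With h = a·x + b·y + c and W1 as origin, the differences give:
  195·a + (-230)·b = +2.7
  60·a + 50·b = +1.4
Eliminate b (×50 and ×(-230), subtract): 23550·a = 457.00 → a = ∂h/∂x = +0.01941
Back-substitute: b = ∂h/∂y = +0.004713.
Flow direction (−∇h) has components (-0.01941 E, -0.004713 N).
Azimuth = atan2(E, N) = atan2(-0.01941, -0.004713) = 256.3° ≈ 256°.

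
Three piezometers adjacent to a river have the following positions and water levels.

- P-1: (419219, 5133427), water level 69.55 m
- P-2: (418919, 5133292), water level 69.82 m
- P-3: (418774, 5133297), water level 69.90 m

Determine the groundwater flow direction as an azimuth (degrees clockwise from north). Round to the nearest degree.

Three-point gradient (reference P-1): Δ to P-2 = (-300, -135, +0.27), Δ to P-3 = (-445, -130, +0.35).
∂h/∂x = -0.0005765, ∂h/∂y = -0.0007189 (det = -21075).
Flow direction (−∇h) has components (+0.0005765 E, +0.0007189 N).
Azimuth = atan2(E, N) = atan2(+0.0005765, +0.0007189) = 38.7° ≈ 039°.

039°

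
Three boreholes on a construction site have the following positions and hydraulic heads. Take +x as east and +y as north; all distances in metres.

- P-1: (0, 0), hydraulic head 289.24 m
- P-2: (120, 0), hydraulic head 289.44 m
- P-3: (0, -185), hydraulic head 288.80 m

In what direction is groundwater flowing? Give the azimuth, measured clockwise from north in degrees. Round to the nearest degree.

∂h/∂x = (289.44 − 289.24) / (120 − 0) = +0.001667
∂h/∂y = (288.80 − 289.24) / (-185 − 0) = +0.002378
Flow direction (−∇h) has components (-0.001667 E, -0.002378 N).
Azimuth = atan2(E, N) = atan2(-0.001667, -0.002378) = 215.0° ≈ 215°.

215°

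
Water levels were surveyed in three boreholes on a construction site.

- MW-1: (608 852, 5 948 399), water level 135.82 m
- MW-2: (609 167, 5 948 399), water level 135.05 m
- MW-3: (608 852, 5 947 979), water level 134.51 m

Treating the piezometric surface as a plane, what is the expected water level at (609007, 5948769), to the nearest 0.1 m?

136.6 m

∂h/∂x = (135.05 − 135.82) / (609167 − 608852) = -0.002444
∂h/∂y = (134.51 − 135.82) / (5947979 − 5948399) = +0.003119
h(609007, 5948769) = 135.82 + (-0.002444)·(155) + (+0.003119)·(370) = 135.82 -0.379 +1.154 = 136.595 m.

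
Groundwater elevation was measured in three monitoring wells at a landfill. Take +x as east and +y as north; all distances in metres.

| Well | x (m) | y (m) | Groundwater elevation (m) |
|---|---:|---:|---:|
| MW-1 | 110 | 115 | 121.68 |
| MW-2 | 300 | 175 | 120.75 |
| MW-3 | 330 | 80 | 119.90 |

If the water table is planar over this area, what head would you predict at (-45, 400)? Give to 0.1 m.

124.7 m

Differences from MW-1: to MW-2 (Δx, Δy, Δh) = (190, 60, -0.93); to MW-3 = (220, -35, -1.78).
Determinant of the coordinate differences = 190·(-35) − 220·60 = -19850.
∂h/∂x = [(-0.93)·(-35) − (-1.78)·60] / -19850 = -0.007020
∂h/∂y = [190·(-1.78) − 220·(-0.93)] / -19850 = +0.006730
h(-45, 400) = 121.68 + (-0.007020)·(-155) + (+0.006730)·(285) = 121.68 +1.088 +1.918 = 124.686 m.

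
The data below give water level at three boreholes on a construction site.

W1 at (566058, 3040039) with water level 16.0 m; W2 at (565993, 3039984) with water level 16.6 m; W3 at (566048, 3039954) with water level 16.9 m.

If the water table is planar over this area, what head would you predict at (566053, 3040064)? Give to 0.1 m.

15.7 m

With h = a·x + b·y + c and W1 as origin, the differences give:
  (-65)·a + (-55)·b = +0.6
  (-10)·a + (-85)·b = +0.9
Eliminate b (×(-85) and ×(-55), subtract): 4975·a = -1.50 → a = ∂h/∂x = -0.0003015
Back-substitute: b = ∂h/∂y = -0.01055.
h(566053, 3040064) = 16.0 + (-0.0003015)·(-5) + (-0.01055)·(25) = 16.0 +0.002 -0.264 = 15.738 m.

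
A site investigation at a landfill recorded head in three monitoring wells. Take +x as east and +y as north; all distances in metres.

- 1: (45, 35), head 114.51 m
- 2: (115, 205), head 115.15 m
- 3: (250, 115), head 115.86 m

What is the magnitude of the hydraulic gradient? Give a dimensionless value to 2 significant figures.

With h = a·x + b·y + c and 1 as origin, the differences give:
  70·a + 170·b = +0.64
  205·a + 80·b = +1.35
Eliminate b (×80 and ×170, subtract): -29250·a = -178.300 → a = ∂h/∂x = +0.006096
Back-substitute: b = ∂h/∂y = +0.001255.
|∇h| = √(0.006096² + 0.001255²) = 0.006224

0.0062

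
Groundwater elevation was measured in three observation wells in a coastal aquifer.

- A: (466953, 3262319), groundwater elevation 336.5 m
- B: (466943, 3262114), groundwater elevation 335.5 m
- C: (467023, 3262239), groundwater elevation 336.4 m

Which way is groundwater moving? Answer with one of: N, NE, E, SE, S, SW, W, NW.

SW

Three-point gradient (reference A): Δ to B = (-10, -205, -1.0), Δ to C = (70, -80, -0.1).
∂h/∂x = +0.003927, ∂h/∂y = +0.004686 (det = 15150).
Flow = −∇h = (-0.003927 east, -0.004686 north), which points southwest.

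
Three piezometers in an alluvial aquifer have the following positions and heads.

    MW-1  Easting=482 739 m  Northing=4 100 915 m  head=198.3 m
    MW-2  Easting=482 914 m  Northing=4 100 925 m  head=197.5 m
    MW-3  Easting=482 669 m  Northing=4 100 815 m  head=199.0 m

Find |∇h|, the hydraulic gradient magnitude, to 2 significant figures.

0.0059

Differences from MW-1: to MW-2 (Δx, Δy, Δh) = (175, 10, -0.8); to MW-3 = (-70, -100, +0.7).
Solve a·Δx + b·Δy = Δh: det = 175·(-100) − (-70)·10 = -16800.
∂h/∂x = [(-0.8)·(-100) − (+0.7)·10] / -16800 = -0.004345
∂h/∂y = [175·(+0.7) − (-70)·(-0.8)] / -16800 = -0.003958
|∇h| = √(-0.004345² + -0.003958²) = 0.005877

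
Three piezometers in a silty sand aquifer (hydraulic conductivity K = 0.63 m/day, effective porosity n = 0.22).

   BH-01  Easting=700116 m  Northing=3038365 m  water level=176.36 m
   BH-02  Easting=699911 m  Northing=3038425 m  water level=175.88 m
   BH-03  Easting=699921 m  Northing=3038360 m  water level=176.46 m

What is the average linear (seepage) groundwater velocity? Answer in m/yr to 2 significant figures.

Three-point gradient (reference BH-01): Δ to BH-02 = (-205, 60, -0.48), Δ to BH-03 = (-195, -5, +0.10).
∂h/∂x = -0.0002829, ∂h/∂y = -0.008967 (det = 12725).
|∇h| = √(-0.0002829² + -0.008967²) = 0.008971
Seepage velocity v = K·i/n = 0.63 × 0.008971 / 0.22 = 0.02569 m/day = 9.383 m/yr.

9.4 m/yr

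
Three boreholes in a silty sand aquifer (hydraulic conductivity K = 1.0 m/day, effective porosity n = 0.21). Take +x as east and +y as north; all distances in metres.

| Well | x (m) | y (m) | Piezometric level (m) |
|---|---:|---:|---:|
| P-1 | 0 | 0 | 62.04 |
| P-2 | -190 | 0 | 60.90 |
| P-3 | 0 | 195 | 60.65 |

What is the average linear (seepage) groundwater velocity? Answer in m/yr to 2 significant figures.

16 m/yr

∂h/∂x = (60.90 − 62.04) / (-190 − 0) = +0.006000
∂h/∂y = (60.65 − 62.04) / (195 − 0) = -0.007128
|∇h| = √(0.006000² + -0.007128²) = 0.009317
Seepage velocity v = K·i/n = 1.0 × 0.009317 / 0.21 = 0.04437 m/day = 16.21 m/yr.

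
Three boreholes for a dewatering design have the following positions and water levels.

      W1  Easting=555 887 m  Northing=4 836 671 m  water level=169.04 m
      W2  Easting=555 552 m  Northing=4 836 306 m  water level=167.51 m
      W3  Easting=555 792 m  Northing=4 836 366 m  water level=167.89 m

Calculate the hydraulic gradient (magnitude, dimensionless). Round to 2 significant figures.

With h = a·x + b·y + c and W1 as origin, the differences give:
  (-335)·a + (-365)·b = -1.53
  (-95)·a + (-305)·b = -1.15
Eliminate b (×(-305) and ×(-365), subtract): 67500·a = 46.900 → a = ∂h/∂x = +0.0006948
Back-substitute: b = ∂h/∂y = +0.003554.
|∇h| = √(0.0006948² + 0.003554²) = 0.003621

0.0036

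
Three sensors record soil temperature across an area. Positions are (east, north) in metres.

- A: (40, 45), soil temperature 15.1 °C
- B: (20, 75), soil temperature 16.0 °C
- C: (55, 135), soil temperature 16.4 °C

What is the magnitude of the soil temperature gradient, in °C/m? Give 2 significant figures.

0.026 °C/m

Three-point gradient (reference A): Δ to B = (-20, 30, +0.9), Δ to C = (15, 90, +1.3).
∂T/∂x = -0.01867, ∂T/∂y = +0.01756 (det = -2250).
|∇f| = √(-0.01867² + 0.01756²) = 0.02563 °C/m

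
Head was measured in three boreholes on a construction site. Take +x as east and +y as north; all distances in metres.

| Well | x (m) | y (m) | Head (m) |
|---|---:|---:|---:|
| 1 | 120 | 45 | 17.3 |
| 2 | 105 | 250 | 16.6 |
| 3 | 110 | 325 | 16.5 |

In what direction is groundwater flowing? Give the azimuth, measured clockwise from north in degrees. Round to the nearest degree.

With h = a·x + b·y + c and 1 as origin, the differences give:
  (-15)·a + 205·b = -0.7
  (-10)·a + 280·b = -0.8
Eliminate b (×280 and ×205, subtract): -2150·a = -32.00 → a = ∂h/∂x = +0.01488
Back-substitute: b = ∂h/∂y = -0.002326.
Flow direction (−∇h) has components (-0.01488 E, +0.002326 N).
Azimuth = atan2(E, N) = atan2(-0.01488, +0.002326) = 278.9° ≈ 279°.

279°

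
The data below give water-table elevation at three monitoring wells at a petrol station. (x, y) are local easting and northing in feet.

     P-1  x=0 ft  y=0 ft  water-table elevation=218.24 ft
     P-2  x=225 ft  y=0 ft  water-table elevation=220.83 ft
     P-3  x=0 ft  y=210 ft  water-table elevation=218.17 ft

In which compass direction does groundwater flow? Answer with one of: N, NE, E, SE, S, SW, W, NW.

W

∂h/∂x = (220.83 − 218.24) / (225 − 0) = +0.01151
∂h/∂y = (218.17 − 218.24) / (210 − 0) = -0.0003333
Flow = −∇h = (-0.01151 east, +0.0003333 north), which points west.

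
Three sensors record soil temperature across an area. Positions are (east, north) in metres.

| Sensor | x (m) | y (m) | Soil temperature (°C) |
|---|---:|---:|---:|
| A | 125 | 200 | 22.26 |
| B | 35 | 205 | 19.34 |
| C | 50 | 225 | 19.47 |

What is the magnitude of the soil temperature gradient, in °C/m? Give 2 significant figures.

Differences from A: to B (Δx, Δy, Δh) = (-90, 5, -2.92); to C = (-75, 25, -2.79).
Solve a·Δx + b·Δy = ΔT: det = (-90)·25 − (-75)·5 = -1875.
∂T/∂x = [(-2.92)·25 − (-2.79)·5] / -1875 = +0.03149
∂T/∂y = [(-90)·(-2.79) − (-75)·(-2.92)] / -1875 = -0.01712
|∇f| = √(0.03149² + -0.01712²) = 0.03584 °C/m

0.036 °C/m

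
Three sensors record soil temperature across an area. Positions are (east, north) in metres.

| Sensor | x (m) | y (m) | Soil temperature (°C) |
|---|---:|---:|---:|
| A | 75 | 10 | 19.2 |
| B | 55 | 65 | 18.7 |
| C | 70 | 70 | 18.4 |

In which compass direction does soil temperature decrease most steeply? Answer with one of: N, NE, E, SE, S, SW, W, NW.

Taking A as reference: B−A = (-20, 55, -0.5); C−A = (-5, 60, -0.8).
Solve a·Δx + b·Δy = ΔT: det = (-20)·60 − (-5)·55 = -925.
∂T/∂x = [(-0.5)·60 − (-0.8)·55] / -925 = -0.01514
∂T/∂y = [(-20)·(-0.8) − (-5)·(-0.5)] / -925 = -0.01459
Steepest decrease is along −∇f = (+0.01514 E, +0.01459 N) → northeast.

NE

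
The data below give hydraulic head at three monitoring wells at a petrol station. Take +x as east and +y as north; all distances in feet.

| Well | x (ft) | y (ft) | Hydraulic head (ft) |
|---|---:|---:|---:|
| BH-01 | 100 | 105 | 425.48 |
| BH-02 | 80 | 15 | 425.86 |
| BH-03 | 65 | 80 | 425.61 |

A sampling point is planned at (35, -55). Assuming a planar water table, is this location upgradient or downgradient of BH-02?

With h = a·x + b·y + c and BH-01 as origin, the differences give:
  (-20)·a + (-90)·b = +0.38
  (-35)·a + (-25)·b = +0.13
Eliminate b (×(-25) and ×(-90), subtract): -2650·a = 2.200 → a = ∂h/∂x = -0.0008302
Back-substitute: b = ∂h/∂y = -0.004038.
Head at (35, -55) = 425.48 + (-0.0008302)·(-65) + (-0.004038)·(-160) = 426.18 ft.
That is higher than the 425.86 ft at BH-02, so the point is upgradient.

upgradient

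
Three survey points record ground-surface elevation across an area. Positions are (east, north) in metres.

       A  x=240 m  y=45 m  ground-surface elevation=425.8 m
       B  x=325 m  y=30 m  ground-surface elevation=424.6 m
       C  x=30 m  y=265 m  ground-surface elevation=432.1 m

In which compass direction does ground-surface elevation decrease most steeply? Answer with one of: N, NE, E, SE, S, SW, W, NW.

SE

Taking A as reference: B−A = (85, -15, -1.2); C−A = (-210, 220, +6.3).
Determinant of the coordinate differences = 85·220 − (-210)·(-15) = 15550.
∂z/∂x = [(-1.2)·220 − (+6.3)·(-15)] / 15550 = -0.01090
∂z/∂y = [85·(+6.3) − (-210)·(-1.2)] / 15550 = +0.01823
Steepest decrease is along −∇f = (+0.01090 E, -0.01823 N) → southeast.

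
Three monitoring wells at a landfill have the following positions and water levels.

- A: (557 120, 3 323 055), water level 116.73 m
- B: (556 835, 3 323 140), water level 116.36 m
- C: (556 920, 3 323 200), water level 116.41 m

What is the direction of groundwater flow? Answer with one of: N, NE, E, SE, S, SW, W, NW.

NW

Differences from A: to B (Δx, Δy, Δh) = (-285, 85, -0.37); to C = (-200, 145, -0.32).
Solve a·Δx + b·Δy = Δh: det = (-285)·145 − (-200)·85 = -24325.
∂h/∂x = [(-0.37)·145 − (-0.32)·85] / -24325 = +0.001087
∂h/∂y = [(-285)·(-0.32) − (-200)·(-0.37)] / -24325 = -0.0007071
Flow = −∇h = (-0.001087 east, +0.0007071 north), which points northwest.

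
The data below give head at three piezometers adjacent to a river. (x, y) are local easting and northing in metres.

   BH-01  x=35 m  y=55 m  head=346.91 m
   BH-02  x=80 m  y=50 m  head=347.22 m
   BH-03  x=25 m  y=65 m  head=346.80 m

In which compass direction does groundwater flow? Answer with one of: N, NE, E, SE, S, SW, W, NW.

NW

With h = a·x + b·y + c and BH-01 as origin, the differences give:
  45·a + (-5)·b = +0.31
  (-10)·a + 10·b = -0.11
Eliminate b (×10 and ×(-5), subtract): 400·a = 2.550 → a = ∂h/∂x = +0.006375
Back-substitute: b = ∂h/∂y = -0.004625.
Flow = −∇h = (-0.006375 east, +0.004625 north), which points northwest.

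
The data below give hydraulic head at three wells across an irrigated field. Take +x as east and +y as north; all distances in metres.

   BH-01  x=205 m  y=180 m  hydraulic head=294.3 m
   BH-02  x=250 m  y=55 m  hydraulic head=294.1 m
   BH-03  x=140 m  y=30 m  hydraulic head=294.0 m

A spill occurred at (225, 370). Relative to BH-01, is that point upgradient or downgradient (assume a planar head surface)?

Taking BH-01 as reference: BH-02−BH-01 = (45, -125, -0.2); BH-03−BH-01 = (-65, -150, -0.3).
Solve a·Δx + b·Δy = Δh: det = 45·(-150) − (-65)·(-125) = -14875.
∂h/∂x = [(-0.2)·(-150) − (-0.3)·(-125)] / -14875 = +0.0005042
∂h/∂y = [45·(-0.3) − (-65)·(-0.2)] / -14875 = +0.001782
Head at (225, 370) = 294.3 + (+0.0005042)·(20) + (+0.001782)·(190) = 294.65 m.
That is higher than the 294.3 m at BH-01, so the point is upgradient.

upgradient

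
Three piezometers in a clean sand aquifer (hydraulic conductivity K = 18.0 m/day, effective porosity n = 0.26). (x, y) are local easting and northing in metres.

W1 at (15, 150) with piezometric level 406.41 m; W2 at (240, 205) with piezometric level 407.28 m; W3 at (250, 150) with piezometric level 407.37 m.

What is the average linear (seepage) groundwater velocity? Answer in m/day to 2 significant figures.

With h = a·x + b·y + c and W1 as origin, the differences give:
  225·a + 55·b = +0.87
  235·a + 0·b = +0.96
Eliminate b (×0 and ×55, subtract): -12925·a = -52.800 → a = ∂h/∂x = +0.004085
Back-substitute: b = ∂h/∂y = -0.0008936.
|∇h| = √(0.004085² + -0.0008936²) = 0.004182
Seepage velocity v = K·i/n = 18.0 × 0.004182 / 0.26 = 0.2895 m/day.

0.29 m/day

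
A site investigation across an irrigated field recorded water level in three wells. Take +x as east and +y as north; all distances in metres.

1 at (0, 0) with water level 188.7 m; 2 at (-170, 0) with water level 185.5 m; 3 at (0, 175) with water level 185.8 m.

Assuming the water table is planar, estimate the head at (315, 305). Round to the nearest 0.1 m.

189.6 m

∂h/∂x = (185.5 − 188.7) / (-170 − 0) = +0.01882
∂h/∂y = (185.8 − 188.7) / (175 − 0) = -0.01657
h(315, 305) = 188.7 + (+0.01882)·(315) + (-0.01657)·(305) = 188.7 +5.929 -5.054 = 189.575 m.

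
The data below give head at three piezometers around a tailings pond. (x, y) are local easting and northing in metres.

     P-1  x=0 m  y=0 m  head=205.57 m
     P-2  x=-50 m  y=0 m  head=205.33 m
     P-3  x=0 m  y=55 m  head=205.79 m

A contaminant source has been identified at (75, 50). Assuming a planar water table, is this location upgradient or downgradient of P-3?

upgradient

∂h/∂x = (205.33 − 205.57) / (-50 − 0) = +0.004800
∂h/∂y = (205.79 − 205.57) / (55 − 0) = +0.004000
Head at (75, 50) = 205.57 + (+0.004800)·(75) + (+0.004000)·(50) = 206.13 m.
That is higher than the 205.79 m at P-3, so the point is upgradient.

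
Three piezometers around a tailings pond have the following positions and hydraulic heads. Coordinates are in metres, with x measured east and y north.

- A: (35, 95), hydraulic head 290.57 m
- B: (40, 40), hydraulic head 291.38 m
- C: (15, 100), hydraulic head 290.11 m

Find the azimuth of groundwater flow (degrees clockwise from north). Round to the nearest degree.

303°

With h = a·x + b·y + c and A as origin, the differences give:
  5·a + (-55)·b = +0.81
  (-20)·a + 5·b = -0.46
Eliminate b (×5 and ×(-55), subtract): -1075·a = -21.250 → a = ∂h/∂x = +0.01977
Back-substitute: b = ∂h/∂y = -0.01293.
Flow direction (−∇h) has components (-0.01977 E, +0.01293 N).
Azimuth = atan2(E, N) = atan2(-0.01977, +0.01293) = 303.2° ≈ 303°.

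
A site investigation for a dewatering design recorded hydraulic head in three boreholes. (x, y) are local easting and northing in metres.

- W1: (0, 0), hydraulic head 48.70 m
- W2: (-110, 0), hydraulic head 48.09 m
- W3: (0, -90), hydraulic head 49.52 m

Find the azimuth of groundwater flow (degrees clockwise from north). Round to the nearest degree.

∂h/∂x = (48.09 − 48.70) / (-110 − 0) = +0.005545
∂h/∂y = (49.52 − 48.70) / (-90 − 0) = -0.009111
Flow direction (−∇h) has components (-0.005545 E, +0.009111 N).
Azimuth = atan2(E, N) = atan2(-0.005545, +0.009111) = 328.7° ≈ 329°.

329°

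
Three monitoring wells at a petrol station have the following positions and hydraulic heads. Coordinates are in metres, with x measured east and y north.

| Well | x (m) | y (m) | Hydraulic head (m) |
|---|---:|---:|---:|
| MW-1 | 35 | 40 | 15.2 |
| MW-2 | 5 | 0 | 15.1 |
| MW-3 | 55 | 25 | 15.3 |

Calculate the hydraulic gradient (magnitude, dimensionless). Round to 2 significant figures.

With h = a·x + b·y + c and MW-1 as origin, the differences give:
  (-30)·a + (-40)·b = -0.1
  20·a + (-15)·b = +0.1
Eliminate b (×(-15) and ×(-40), subtract): 1250·a = 5.50 → a = ∂h/∂x = +0.004400
Back-substitute: b = ∂h/∂y = -0.0008000.
|∇h| = √(0.004400² + -0.0008000²) = 0.004472

0.0045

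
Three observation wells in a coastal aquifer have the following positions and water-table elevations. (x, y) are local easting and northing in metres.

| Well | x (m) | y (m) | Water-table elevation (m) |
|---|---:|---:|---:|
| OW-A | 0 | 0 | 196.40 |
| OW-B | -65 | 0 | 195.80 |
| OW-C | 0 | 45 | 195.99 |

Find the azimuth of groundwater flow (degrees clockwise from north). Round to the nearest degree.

∂h/∂x = (195.80 − 196.40) / (-65 − 0) = +0.009231
∂h/∂y = (195.99 − 196.40) / (45 − 0) = -0.009111
Flow direction (−∇h) has components (-0.009231 E, +0.009111 N).
Azimuth = atan2(E, N) = atan2(-0.009231, +0.009111) = 314.6° ≈ 315°.

315°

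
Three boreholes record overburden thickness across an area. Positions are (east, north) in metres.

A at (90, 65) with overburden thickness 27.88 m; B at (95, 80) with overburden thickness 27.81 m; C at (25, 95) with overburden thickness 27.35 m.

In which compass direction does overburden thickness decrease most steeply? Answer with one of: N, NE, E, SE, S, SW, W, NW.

Three-point gradient (reference A): Δ to B = (5, 15, -0.07), Δ to C = (-65, 30, -0.53).
∂d/∂x = +0.005200, ∂d/∂y = -0.006400 (det = 1125).
Steepest decrease is along −∇f = (-0.005200 E, +0.006400 N) → northwest.

NW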